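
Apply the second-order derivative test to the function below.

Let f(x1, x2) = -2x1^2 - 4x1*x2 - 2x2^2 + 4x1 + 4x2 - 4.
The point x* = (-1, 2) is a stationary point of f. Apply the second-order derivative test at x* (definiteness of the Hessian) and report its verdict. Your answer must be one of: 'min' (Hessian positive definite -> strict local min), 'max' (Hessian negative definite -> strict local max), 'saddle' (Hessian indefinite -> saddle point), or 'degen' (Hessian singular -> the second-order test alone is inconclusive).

Compute the Hessian H = grad^2 f:
  H = [[-4, -4], [-4, -4]]
Verify stationarity: grad f(x*) = H x* + g = (0, 0).
Eigenvalues of H: -8, 0.
H has a zero eigenvalue (singular; negative semidefinite but not definite), so H is neither positive definite, negative definite, nor indefinite. The second-order test alone is inconclusive -> degen.
(Indeed, f is constant along the null direction of H through x*, so x* is not a strict local extremum.)

degen


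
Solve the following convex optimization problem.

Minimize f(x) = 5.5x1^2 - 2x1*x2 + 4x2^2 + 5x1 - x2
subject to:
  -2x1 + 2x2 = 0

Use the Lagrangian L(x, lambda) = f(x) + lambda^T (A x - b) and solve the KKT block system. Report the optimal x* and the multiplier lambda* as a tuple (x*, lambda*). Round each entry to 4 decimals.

Form the Lagrangian:
  L(x, lambda) = (1/2) x^T Q x + c^T x + lambda^T (A x - b)
Stationarity (grad_x L = 0): Q x + c + A^T lambda = 0.
Primal feasibility: A x = b.

This gives the KKT block system:
  [ Q   A^T ] [ x     ]   [-c ]
  [ A    0  ] [ lambda ] = [ b ]

Solving the linear system:
  x*      = (-0.2667, -0.2667)
  lambda* = (1.3)
  f(x*)   = -0.5333

x* = (-0.2667, -0.2667), lambda* = (1.3)


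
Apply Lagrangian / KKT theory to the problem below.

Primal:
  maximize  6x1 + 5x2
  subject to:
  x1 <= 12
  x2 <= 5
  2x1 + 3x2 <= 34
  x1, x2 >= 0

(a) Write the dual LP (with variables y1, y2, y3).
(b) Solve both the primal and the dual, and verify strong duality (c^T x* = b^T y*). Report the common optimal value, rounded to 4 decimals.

The standard primal-dual pair for 'max c^T x s.t. A x <= b, x >= 0' is:
  Dual:  min b^T y  s.t.  A^T y >= c,  y >= 0.

So the dual LP is:
  minimize  12y1 + 5y2 + 34y3
  subject to:
    y1 + 2y3 >= 6
    y2 + 3y3 >= 5
    y1, y2, y3 >= 0

Solving the primal: x* = (12, 3.3333).
  primal value c^T x* = 88.6667.
Solving the dual: y* = (2.6667, 0, 1.6667).
  dual value b^T y* = 88.6667.
Strong duality: c^T x* = b^T y*. Confirmed.

88.6667


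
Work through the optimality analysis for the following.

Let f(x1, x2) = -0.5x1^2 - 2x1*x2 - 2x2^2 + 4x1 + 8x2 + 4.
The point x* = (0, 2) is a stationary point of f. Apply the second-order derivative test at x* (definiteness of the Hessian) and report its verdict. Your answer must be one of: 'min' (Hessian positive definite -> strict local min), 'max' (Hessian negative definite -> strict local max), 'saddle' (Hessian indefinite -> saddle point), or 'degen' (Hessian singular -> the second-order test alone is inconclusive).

Compute the Hessian H = grad^2 f:
  H = [[-1, -2], [-2, -4]]
Verify stationarity: grad f(x*) = H x* + g = (0, 0).
Eigenvalues of H: -5, 0.
H has a zero eigenvalue (singular; negative semidefinite but not definite), so H is neither positive definite, negative definite, nor indefinite. The second-order test alone is inconclusive -> degen.
(Indeed, f is constant along the null direction of H through x*, so x* is not a strict local extremum.)

degen


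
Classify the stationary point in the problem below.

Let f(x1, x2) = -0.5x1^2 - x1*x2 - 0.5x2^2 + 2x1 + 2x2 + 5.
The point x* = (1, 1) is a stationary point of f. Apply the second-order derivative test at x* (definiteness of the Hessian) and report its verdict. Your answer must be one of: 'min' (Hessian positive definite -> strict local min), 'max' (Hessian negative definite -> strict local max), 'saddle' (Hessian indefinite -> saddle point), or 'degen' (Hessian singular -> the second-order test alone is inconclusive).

Compute the Hessian H = grad^2 f:
  H = [[-1, -1], [-1, -1]]
Verify stationarity: grad f(x*) = H x* + g = (0, 0).
Eigenvalues of H: -2, 0.
H has a zero eigenvalue (singular; negative semidefinite but not definite), so H is neither positive definite, negative definite, nor indefinite. The second-order test alone is inconclusive -> degen.
(Indeed, f is constant along the null direction of H through x*, so x* is not a strict local extremum.)

degen


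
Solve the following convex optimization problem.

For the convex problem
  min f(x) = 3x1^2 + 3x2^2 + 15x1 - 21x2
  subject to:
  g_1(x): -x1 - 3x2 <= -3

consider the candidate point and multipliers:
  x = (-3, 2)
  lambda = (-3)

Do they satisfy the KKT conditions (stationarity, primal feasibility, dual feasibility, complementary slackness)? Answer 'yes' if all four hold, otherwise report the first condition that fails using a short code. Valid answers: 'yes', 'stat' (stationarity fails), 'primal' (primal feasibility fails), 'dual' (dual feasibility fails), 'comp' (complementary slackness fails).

Gradient of f: grad f(x) = Q x + c = (-3, -9)
Constraint values g_i(x) = a_i^T x - b_i:
  g_1((-3, 2)) = 0
Stationarity residual: grad f(x) + sum_i lambda_i a_i = (0, 0)
  -> stationarity OK
Primal feasibility (all g_i <= 0): OK
Dual feasibility (all lambda_i >= 0): FAILS
Complementary slackness (lambda_i * g_i(x) = 0 for all i): OK

Verdict: the first failing condition is dual_feasibility -> dual.

dual


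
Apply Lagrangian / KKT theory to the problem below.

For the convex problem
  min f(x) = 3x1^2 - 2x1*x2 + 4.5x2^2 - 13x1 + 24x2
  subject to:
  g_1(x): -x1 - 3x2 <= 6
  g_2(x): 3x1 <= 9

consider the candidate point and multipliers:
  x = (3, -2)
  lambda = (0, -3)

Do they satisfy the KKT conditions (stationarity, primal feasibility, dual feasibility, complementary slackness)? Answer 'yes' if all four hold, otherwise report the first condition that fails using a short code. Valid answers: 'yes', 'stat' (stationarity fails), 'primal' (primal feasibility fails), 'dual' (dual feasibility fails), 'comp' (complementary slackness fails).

Gradient of f: grad f(x) = Q x + c = (9, 0)
Constraint values g_i(x) = a_i^T x - b_i:
  g_1((3, -2)) = -3
  g_2((3, -2)) = 0
Stationarity residual: grad f(x) + sum_i lambda_i a_i = (0, 0)
  -> stationarity OK
Primal feasibility (all g_i <= 0): OK
Dual feasibility (all lambda_i >= 0): FAILS
Complementary slackness (lambda_i * g_i(x) = 0 for all i): OK

Verdict: the first failing condition is dual_feasibility -> dual.

dual


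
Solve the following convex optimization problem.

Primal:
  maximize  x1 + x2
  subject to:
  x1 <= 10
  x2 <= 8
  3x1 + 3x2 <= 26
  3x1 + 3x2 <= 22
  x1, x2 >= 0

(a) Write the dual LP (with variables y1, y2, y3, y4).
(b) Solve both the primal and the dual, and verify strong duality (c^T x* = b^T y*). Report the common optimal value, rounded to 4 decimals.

The standard primal-dual pair for 'max c^T x s.t. A x <= b, x >= 0' is:
  Dual:  min b^T y  s.t.  A^T y >= c,  y >= 0.

So the dual LP is:
  minimize  10y1 + 8y2 + 26y3 + 22y4
  subject to:
    y1 + 3y3 + 3y4 >= 1
    y2 + 3y3 + 3y4 >= 1
    y1, y2, y3, y4 >= 0

Solving the primal: x* = (7.3333, 0).
  primal value c^T x* = 7.3333.
Solving the dual: y* = (0, 0, 0, 0.3333).
  dual value b^T y* = 7.3333.
Strong duality: c^T x* = b^T y*. Confirmed.

7.3333


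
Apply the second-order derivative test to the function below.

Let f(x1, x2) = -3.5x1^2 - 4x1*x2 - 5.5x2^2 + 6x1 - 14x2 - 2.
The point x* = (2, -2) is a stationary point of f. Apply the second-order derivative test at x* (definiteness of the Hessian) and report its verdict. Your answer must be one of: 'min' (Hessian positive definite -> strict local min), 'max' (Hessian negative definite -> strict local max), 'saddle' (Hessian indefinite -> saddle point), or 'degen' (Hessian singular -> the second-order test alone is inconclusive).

Compute the Hessian H = grad^2 f:
  H = [[-7, -4], [-4, -11]]
Verify stationarity: grad f(x*) = H x* + g = (0, 0).
Eigenvalues of H: -13.4721, -4.5279.
Both eigenvalues < 0, so H is negative definite -> x* is a strict local max.

max


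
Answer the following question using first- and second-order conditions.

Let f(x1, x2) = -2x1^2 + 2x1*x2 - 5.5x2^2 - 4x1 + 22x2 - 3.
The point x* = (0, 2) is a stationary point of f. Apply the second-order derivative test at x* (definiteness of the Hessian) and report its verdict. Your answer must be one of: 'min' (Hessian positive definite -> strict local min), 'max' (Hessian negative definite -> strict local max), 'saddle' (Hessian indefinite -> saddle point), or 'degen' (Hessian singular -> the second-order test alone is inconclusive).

Compute the Hessian H = grad^2 f:
  H = [[-4, 2], [2, -11]]
Verify stationarity: grad f(x*) = H x* + g = (0, 0).
Eigenvalues of H: -11.5311, -3.4689.
Both eigenvalues < 0, so H is negative definite -> x* is a strict local max.

max


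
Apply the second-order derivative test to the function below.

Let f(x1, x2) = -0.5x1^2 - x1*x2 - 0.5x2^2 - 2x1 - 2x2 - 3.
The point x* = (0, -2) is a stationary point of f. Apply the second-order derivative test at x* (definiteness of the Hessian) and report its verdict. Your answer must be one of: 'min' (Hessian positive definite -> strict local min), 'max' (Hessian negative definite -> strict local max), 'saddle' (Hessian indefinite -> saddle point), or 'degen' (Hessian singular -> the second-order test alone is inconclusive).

Compute the Hessian H = grad^2 f:
  H = [[-1, -1], [-1, -1]]
Verify stationarity: grad f(x*) = H x* + g = (0, 0).
Eigenvalues of H: -2, 0.
H has a zero eigenvalue (singular; negative semidefinite but not definite), so H is neither positive definite, negative definite, nor indefinite. The second-order test alone is inconclusive -> degen.
(Indeed, f is constant along the null direction of H through x*, so x* is not a strict local extremum.)

degen


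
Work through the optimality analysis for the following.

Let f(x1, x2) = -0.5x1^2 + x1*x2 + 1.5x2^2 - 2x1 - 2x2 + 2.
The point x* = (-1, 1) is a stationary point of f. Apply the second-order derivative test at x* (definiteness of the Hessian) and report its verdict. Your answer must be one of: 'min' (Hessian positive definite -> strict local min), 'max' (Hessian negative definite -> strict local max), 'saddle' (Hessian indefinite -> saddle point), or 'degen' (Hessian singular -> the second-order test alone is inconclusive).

Compute the Hessian H = grad^2 f:
  H = [[-1, 1], [1, 3]]
Verify stationarity: grad f(x*) = H x* + g = (0, 0).
Eigenvalues of H: -1.2361, 3.2361.
Eigenvalues have mixed signs, so H is indefinite -> x* is a saddle point.

saddle


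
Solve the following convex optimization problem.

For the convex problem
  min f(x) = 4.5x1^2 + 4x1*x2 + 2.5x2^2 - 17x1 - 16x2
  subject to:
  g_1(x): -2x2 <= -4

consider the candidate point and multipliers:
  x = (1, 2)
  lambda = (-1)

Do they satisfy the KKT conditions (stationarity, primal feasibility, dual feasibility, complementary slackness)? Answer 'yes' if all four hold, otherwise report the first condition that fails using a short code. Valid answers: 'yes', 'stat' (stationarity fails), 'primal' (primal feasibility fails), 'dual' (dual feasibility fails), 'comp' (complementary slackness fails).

Gradient of f: grad f(x) = Q x + c = (0, -2)
Constraint values g_i(x) = a_i^T x - b_i:
  g_1((1, 2)) = 0
Stationarity residual: grad f(x) + sum_i lambda_i a_i = (0, 0)
  -> stationarity OK
Primal feasibility (all g_i <= 0): OK
Dual feasibility (all lambda_i >= 0): FAILS
Complementary slackness (lambda_i * g_i(x) = 0 for all i): OK

Verdict: the first failing condition is dual_feasibility -> dual.

dual


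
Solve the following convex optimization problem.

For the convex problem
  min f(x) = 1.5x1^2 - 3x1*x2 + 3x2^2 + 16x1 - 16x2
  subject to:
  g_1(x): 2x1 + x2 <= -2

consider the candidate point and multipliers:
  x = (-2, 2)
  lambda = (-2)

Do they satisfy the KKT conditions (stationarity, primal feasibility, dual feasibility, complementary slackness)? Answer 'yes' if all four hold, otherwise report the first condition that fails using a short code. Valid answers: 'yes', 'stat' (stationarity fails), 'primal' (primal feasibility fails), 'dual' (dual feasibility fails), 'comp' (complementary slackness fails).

Gradient of f: grad f(x) = Q x + c = (4, 2)
Constraint values g_i(x) = a_i^T x - b_i:
  g_1((-2, 2)) = 0
Stationarity residual: grad f(x) + sum_i lambda_i a_i = (0, 0)
  -> stationarity OK
Primal feasibility (all g_i <= 0): OK
Dual feasibility (all lambda_i >= 0): FAILS
Complementary slackness (lambda_i * g_i(x) = 0 for all i): OK

Verdict: the first failing condition is dual_feasibility -> dual.

dual


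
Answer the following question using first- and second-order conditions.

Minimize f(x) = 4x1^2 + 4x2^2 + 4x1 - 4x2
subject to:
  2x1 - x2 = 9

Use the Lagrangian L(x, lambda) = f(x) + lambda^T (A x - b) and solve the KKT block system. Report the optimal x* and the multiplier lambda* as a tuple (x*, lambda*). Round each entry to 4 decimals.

Form the Lagrangian:
  L(x, lambda) = (1/2) x^T Q x + c^T x + lambda^T (A x - b)
Stationarity (grad_x L = 0): Q x + c + A^T lambda = 0.
Primal feasibility: A x = b.

This gives the KKT block system:
  [ Q   A^T ] [ x     ]   [-c ]
  [ A    0  ] [ lambda ] = [ b ]

Solving the linear system:
  x*      = (3.7, -1.6)
  lambda* = (-16.8)
  f(x*)   = 86.2

x* = (3.7, -1.6), lambda* = (-16.8)


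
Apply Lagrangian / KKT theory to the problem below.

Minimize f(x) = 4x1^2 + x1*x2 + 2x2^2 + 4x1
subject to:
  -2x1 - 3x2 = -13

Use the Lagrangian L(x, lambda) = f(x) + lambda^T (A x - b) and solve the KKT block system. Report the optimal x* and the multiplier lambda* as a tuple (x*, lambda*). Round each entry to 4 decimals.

Form the Lagrangian:
  L(x, lambda) = (1/2) x^T Q x + c^T x + lambda^T (A x - b)
Stationarity (grad_x L = 0): Q x + c + A^T lambda = 0.
Primal feasibility: A x = b.

This gives the KKT block system:
  [ Q   A^T ] [ x     ]   [-c ]
  [ A    0  ] [ lambda ] = [ b ]

Solving the linear system:
  x*      = (0.3816, 4.0789)
  lambda* = (5.5658)
  f(x*)   = 36.9408

x* = (0.3816, 4.0789), lambda* = (5.5658)


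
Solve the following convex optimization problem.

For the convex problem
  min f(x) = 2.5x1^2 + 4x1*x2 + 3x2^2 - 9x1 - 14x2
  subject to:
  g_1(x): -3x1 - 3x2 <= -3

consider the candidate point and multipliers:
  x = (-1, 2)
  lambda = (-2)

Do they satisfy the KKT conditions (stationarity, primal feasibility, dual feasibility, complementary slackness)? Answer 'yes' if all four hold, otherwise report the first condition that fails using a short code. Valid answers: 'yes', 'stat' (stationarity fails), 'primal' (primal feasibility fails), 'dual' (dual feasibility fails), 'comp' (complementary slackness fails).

Gradient of f: grad f(x) = Q x + c = (-6, -6)
Constraint values g_i(x) = a_i^T x - b_i:
  g_1((-1, 2)) = 0
Stationarity residual: grad f(x) + sum_i lambda_i a_i = (0, 0)
  -> stationarity OK
Primal feasibility (all g_i <= 0): OK
Dual feasibility (all lambda_i >= 0): FAILS
Complementary slackness (lambda_i * g_i(x) = 0 for all i): OK

Verdict: the first failing condition is dual_feasibility -> dual.

dual


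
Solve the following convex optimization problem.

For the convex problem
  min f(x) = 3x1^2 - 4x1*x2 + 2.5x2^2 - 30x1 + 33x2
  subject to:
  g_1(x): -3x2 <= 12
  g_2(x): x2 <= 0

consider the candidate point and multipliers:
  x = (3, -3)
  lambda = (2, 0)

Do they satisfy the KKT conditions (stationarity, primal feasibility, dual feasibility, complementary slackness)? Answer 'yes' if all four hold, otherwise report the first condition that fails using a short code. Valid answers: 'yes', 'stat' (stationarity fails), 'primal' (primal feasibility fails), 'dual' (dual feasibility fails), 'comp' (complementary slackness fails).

Gradient of f: grad f(x) = Q x + c = (0, 6)
Constraint values g_i(x) = a_i^T x - b_i:
  g_1((3, -3)) = -3
  g_2((3, -3)) = -3
Stationarity residual: grad f(x) + sum_i lambda_i a_i = (0, 0)
  -> stationarity OK
Primal feasibility (all g_i <= 0): OK
Dual feasibility (all lambda_i >= 0): OK
Complementary slackness (lambda_i * g_i(x) = 0 for all i): FAILS

Verdict: the first failing condition is complementary_slackness -> comp.

comp


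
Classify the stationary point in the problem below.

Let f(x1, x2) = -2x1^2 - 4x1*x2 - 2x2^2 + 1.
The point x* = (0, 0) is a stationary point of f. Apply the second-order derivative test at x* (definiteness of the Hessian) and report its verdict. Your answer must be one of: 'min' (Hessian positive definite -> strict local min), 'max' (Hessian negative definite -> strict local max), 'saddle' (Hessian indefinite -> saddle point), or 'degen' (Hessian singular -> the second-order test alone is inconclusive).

Compute the Hessian H = grad^2 f:
  H = [[-4, -4], [-4, -4]]
Verify stationarity: grad f(x*) = H x* + g = (0, 0).
Eigenvalues of H: -8, 0.
H has a zero eigenvalue (singular; negative semidefinite but not definite), so H is neither positive definite, negative definite, nor indefinite. The second-order test alone is inconclusive -> degen.
(Indeed, f is constant along the null direction of H through x*, so x* is not a strict local extremum.)

degen


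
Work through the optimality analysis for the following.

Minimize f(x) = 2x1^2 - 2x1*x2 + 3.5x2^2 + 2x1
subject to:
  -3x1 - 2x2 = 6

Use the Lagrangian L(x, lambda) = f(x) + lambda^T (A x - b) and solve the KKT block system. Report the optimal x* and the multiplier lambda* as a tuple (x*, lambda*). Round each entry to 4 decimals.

Form the Lagrangian:
  L(x, lambda) = (1/2) x^T Q x + c^T x + lambda^T (A x - b)
Stationarity (grad_x L = 0): Q x + c + A^T lambda = 0.
Primal feasibility: A x = b.

This gives the KKT block system:
  [ Q   A^T ] [ x     ]   [-c ]
  [ A    0  ] [ lambda ] = [ b ]

Solving the linear system:
  x*      = (-1.534, -0.699)
  lambda* = (-0.9126)
  f(x*)   = 1.2039

x* = (-1.534, -0.699), lambda* = (-0.9126)


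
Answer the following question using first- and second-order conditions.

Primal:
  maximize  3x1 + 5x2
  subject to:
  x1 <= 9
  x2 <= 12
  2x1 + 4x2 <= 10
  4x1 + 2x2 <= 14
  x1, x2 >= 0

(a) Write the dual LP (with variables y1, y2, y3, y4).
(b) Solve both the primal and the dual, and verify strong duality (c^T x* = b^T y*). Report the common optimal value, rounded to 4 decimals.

The standard primal-dual pair for 'max c^T x s.t. A x <= b, x >= 0' is:
  Dual:  min b^T y  s.t.  A^T y >= c,  y >= 0.

So the dual LP is:
  minimize  9y1 + 12y2 + 10y3 + 14y4
  subject to:
    y1 + 2y3 + 4y4 >= 3
    y2 + 4y3 + 2y4 >= 5
    y1, y2, y3, y4 >= 0

Solving the primal: x* = (3, 1).
  primal value c^T x* = 14.
Solving the dual: y* = (0, 0, 1.1667, 0.1667).
  dual value b^T y* = 14.
Strong duality: c^T x* = b^T y*. Confirmed.

14


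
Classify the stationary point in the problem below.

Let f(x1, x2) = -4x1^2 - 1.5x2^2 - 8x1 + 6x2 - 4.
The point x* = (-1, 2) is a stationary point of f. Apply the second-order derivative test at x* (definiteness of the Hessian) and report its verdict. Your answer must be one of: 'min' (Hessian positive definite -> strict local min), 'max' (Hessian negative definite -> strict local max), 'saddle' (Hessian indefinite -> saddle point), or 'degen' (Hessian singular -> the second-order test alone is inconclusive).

Compute the Hessian H = grad^2 f:
  H = [[-8, 0], [0, -3]]
Verify stationarity: grad f(x*) = H x* + g = (0, 0).
Eigenvalues of H: -8, -3.
Both eigenvalues < 0, so H is negative definite -> x* is a strict local max.

max


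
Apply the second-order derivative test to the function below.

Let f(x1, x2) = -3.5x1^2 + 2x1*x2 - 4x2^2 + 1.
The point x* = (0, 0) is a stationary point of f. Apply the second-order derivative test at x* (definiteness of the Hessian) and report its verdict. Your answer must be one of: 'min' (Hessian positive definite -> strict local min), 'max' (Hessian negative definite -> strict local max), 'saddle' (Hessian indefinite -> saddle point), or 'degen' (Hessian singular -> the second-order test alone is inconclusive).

Compute the Hessian H = grad^2 f:
  H = [[-7, 2], [2, -8]]
Verify stationarity: grad f(x*) = H x* + g = (0, 0).
Eigenvalues of H: -9.5616, -5.4384.
Both eigenvalues < 0, so H is negative definite -> x* is a strict local max.

max


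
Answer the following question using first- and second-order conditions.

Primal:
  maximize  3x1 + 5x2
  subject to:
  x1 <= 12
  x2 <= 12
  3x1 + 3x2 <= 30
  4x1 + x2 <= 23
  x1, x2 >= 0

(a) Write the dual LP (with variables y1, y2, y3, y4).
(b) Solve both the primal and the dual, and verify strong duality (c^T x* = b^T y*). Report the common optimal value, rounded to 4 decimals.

The standard primal-dual pair for 'max c^T x s.t. A x <= b, x >= 0' is:
  Dual:  min b^T y  s.t.  A^T y >= c,  y >= 0.

So the dual LP is:
  minimize  12y1 + 12y2 + 30y3 + 23y4
  subject to:
    y1 + 3y3 + 4y4 >= 3
    y2 + 3y3 + y4 >= 5
    y1, y2, y3, y4 >= 0

Solving the primal: x* = (0, 10).
  primal value c^T x* = 50.
Solving the dual: y* = (0, 0, 1.6667, 0).
  dual value b^T y* = 50.
Strong duality: c^T x* = b^T y*. Confirmed.

50


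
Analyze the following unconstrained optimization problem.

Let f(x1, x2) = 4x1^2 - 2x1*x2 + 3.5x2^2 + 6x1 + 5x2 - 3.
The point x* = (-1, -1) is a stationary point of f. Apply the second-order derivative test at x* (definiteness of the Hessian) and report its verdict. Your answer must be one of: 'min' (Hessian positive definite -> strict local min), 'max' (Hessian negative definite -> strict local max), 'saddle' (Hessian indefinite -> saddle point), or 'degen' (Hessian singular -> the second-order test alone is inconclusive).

Compute the Hessian H = grad^2 f:
  H = [[8, -2], [-2, 7]]
Verify stationarity: grad f(x*) = H x* + g = (0, 0).
Eigenvalues of H: 5.4384, 9.5616.
Both eigenvalues > 0, so H is positive definite -> x* is a strict local min.

min


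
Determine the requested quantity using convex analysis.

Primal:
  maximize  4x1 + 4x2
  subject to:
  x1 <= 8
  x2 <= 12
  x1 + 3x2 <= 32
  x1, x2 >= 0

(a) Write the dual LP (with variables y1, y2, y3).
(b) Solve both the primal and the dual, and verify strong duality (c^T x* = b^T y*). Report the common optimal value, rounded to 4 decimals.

The standard primal-dual pair for 'max c^T x s.t. A x <= b, x >= 0' is:
  Dual:  min b^T y  s.t.  A^T y >= c,  y >= 0.

So the dual LP is:
  minimize  8y1 + 12y2 + 32y3
  subject to:
    y1 + y3 >= 4
    y2 + 3y3 >= 4
    y1, y2, y3 >= 0

Solving the primal: x* = (8, 8).
  primal value c^T x* = 64.
Solving the dual: y* = (2.6667, 0, 1.3333).
  dual value b^T y* = 64.
Strong duality: c^T x* = b^T y*. Confirmed.

64


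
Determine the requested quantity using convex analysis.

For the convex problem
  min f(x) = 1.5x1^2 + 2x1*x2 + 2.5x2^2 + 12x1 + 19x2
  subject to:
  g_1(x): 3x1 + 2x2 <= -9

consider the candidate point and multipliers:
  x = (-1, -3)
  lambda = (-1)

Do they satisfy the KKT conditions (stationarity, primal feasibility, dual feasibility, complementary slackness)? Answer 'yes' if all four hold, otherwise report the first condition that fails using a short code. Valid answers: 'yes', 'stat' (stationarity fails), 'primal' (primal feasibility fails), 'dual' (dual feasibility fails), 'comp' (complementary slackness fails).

Gradient of f: grad f(x) = Q x + c = (3, 2)
Constraint values g_i(x) = a_i^T x - b_i:
  g_1((-1, -3)) = 0
Stationarity residual: grad f(x) + sum_i lambda_i a_i = (0, 0)
  -> stationarity OK
Primal feasibility (all g_i <= 0): OK
Dual feasibility (all lambda_i >= 0): FAILS
Complementary slackness (lambda_i * g_i(x) = 0 for all i): OK

Verdict: the first failing condition is dual_feasibility -> dual.

dual


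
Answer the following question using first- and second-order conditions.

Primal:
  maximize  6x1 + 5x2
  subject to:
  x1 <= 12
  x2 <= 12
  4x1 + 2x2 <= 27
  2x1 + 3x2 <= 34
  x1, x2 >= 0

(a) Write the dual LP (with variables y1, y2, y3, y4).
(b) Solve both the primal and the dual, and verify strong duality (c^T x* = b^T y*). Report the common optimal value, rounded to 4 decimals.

The standard primal-dual pair for 'max c^T x s.t. A x <= b, x >= 0' is:
  Dual:  min b^T y  s.t.  A^T y >= c,  y >= 0.

So the dual LP is:
  minimize  12y1 + 12y2 + 27y3 + 34y4
  subject to:
    y1 + 4y3 + 2y4 >= 6
    y2 + 2y3 + 3y4 >= 5
    y1, y2, y3, y4 >= 0

Solving the primal: x* = (1.625, 10.25).
  primal value c^T x* = 61.
Solving the dual: y* = (0, 0, 1, 1).
  dual value b^T y* = 61.
Strong duality: c^T x* = b^T y*. Confirmed.

61


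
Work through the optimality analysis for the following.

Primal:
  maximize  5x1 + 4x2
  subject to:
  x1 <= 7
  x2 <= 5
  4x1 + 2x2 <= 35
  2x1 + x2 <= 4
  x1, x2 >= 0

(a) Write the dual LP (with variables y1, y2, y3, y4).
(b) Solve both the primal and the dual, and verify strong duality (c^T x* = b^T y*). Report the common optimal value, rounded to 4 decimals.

The standard primal-dual pair for 'max c^T x s.t. A x <= b, x >= 0' is:
  Dual:  min b^T y  s.t.  A^T y >= c,  y >= 0.

So the dual LP is:
  minimize  7y1 + 5y2 + 35y3 + 4y4
  subject to:
    y1 + 4y3 + 2y4 >= 5
    y2 + 2y3 + y4 >= 4
    y1, y2, y3, y4 >= 0

Solving the primal: x* = (0, 4).
  primal value c^T x* = 16.
Solving the dual: y* = (0, 0, 0, 4).
  dual value b^T y* = 16.
Strong duality: c^T x* = b^T y*. Confirmed.

16


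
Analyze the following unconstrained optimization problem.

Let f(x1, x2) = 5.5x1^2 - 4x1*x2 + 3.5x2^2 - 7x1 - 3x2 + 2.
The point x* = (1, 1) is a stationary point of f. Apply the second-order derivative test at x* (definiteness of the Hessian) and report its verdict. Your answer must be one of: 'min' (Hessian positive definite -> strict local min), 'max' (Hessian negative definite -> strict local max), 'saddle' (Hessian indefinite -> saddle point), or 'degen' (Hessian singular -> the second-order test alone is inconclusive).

Compute the Hessian H = grad^2 f:
  H = [[11, -4], [-4, 7]]
Verify stationarity: grad f(x*) = H x* + g = (0, 0).
Eigenvalues of H: 4.5279, 13.4721.
Both eigenvalues > 0, so H is positive definite -> x* is a strict local min.

min


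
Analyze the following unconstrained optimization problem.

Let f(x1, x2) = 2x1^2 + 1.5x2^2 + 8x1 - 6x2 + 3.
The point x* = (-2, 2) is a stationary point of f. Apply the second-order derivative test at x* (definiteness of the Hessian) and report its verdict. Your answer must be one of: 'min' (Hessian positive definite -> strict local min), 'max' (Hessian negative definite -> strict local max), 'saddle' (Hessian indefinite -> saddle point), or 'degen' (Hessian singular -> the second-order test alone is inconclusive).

Compute the Hessian H = grad^2 f:
  H = [[4, 0], [0, 3]]
Verify stationarity: grad f(x*) = H x* + g = (0, 0).
Eigenvalues of H: 3, 4.
Both eigenvalues > 0, so H is positive definite -> x* is a strict local min.

min


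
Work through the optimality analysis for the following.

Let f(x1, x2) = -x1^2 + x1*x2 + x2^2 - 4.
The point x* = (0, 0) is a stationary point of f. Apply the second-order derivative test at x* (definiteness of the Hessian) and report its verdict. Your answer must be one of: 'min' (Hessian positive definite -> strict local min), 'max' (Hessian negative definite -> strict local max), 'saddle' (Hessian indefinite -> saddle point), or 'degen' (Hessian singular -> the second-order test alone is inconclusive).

Compute the Hessian H = grad^2 f:
  H = [[-2, 1], [1, 2]]
Verify stationarity: grad f(x*) = H x* + g = (0, 0).
Eigenvalues of H: -2.2361, 2.2361.
Eigenvalues have mixed signs, so H is indefinite -> x* is a saddle point.

saddle


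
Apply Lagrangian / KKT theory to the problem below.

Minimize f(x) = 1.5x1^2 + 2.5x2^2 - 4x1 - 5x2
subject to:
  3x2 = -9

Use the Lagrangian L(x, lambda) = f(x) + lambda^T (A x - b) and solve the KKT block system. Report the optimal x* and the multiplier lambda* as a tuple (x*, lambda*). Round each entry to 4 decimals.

Form the Lagrangian:
  L(x, lambda) = (1/2) x^T Q x + c^T x + lambda^T (A x - b)
Stationarity (grad_x L = 0): Q x + c + A^T lambda = 0.
Primal feasibility: A x = b.

This gives the KKT block system:
  [ Q   A^T ] [ x     ]   [-c ]
  [ A    0  ] [ lambda ] = [ b ]

Solving the linear system:
  x*      = (1.3333, -3)
  lambda* = (6.6667)
  f(x*)   = 34.8333

x* = (1.3333, -3), lambda* = (6.6667)


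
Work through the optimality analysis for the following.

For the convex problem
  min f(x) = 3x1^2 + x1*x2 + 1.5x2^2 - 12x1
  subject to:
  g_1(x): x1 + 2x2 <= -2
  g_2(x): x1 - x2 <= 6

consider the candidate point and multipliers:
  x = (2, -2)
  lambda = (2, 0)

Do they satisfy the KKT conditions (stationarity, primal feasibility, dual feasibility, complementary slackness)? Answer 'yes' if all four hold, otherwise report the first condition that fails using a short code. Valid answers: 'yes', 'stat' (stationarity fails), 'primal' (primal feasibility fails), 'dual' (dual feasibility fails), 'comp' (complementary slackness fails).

Gradient of f: grad f(x) = Q x + c = (-2, -4)
Constraint values g_i(x) = a_i^T x - b_i:
  g_1((2, -2)) = 0
  g_2((2, -2)) = -2
Stationarity residual: grad f(x) + sum_i lambda_i a_i = (0, 0)
  -> stationarity OK
Primal feasibility (all g_i <= 0): OK
Dual feasibility (all lambda_i >= 0): OK
Complementary slackness (lambda_i * g_i(x) = 0 for all i): OK

Verdict: yes, KKT holds.

yes


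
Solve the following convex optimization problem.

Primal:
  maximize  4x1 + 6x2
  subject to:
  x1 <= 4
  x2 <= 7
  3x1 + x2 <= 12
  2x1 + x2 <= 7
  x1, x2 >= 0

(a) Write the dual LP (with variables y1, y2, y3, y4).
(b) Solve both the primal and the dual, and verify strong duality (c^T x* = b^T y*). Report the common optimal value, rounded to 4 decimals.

The standard primal-dual pair for 'max c^T x s.t. A x <= b, x >= 0' is:
  Dual:  min b^T y  s.t.  A^T y >= c,  y >= 0.

So the dual LP is:
  minimize  4y1 + 7y2 + 12y3 + 7y4
  subject to:
    y1 + 3y3 + 2y4 >= 4
    y2 + y3 + y4 >= 6
    y1, y2, y3, y4 >= 0

Solving the primal: x* = (0, 7).
  primal value c^T x* = 42.
Solving the dual: y* = (0, 4, 0, 2).
  dual value b^T y* = 42.
Strong duality: c^T x* = b^T y*. Confirmed.

42


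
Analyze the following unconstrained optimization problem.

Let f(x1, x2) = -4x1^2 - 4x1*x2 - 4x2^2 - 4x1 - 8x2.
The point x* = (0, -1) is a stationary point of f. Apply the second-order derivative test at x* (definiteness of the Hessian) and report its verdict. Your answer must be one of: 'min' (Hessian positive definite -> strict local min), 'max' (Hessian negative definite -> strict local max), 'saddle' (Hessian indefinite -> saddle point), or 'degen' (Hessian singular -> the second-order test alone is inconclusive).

Compute the Hessian H = grad^2 f:
  H = [[-8, -4], [-4, -8]]
Verify stationarity: grad f(x*) = H x* + g = (0, 0).
Eigenvalues of H: -12, -4.
Both eigenvalues < 0, so H is negative definite -> x* is a strict local max.

max


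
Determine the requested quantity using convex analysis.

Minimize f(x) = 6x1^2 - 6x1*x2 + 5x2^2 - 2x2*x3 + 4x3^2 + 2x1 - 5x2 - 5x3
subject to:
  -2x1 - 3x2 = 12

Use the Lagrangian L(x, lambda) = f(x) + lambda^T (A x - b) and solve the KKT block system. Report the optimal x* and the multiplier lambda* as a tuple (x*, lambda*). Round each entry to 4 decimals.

Form the Lagrangian:
  L(x, lambda) = (1/2) x^T Q x + c^T x + lambda^T (A x - b)
Stationarity (grad_x L = 0): Q x + c + A^T lambda = 0.
Primal feasibility: A x = b.

This gives the KKT block system:
  [ Q   A^T ] [ x     ]   [-c ]
  [ A    0  ] [ lambda ] = [ b ]

Solving the linear system:
  x*      = (-2.2913, -2.4725, 0.0069)
  lambda* = (-5.3303)
  f(x*)   = 35.8544

x* = (-2.2913, -2.4725, 0.0069), lambda* = (-5.3303)


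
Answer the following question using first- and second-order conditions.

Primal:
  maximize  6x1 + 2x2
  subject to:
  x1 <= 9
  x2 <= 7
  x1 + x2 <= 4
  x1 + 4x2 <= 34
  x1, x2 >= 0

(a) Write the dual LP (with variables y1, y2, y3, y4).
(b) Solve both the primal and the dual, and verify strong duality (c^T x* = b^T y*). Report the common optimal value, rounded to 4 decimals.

The standard primal-dual pair for 'max c^T x s.t. A x <= b, x >= 0' is:
  Dual:  min b^T y  s.t.  A^T y >= c,  y >= 0.

So the dual LP is:
  minimize  9y1 + 7y2 + 4y3 + 34y4
  subject to:
    y1 + y3 + y4 >= 6
    y2 + y3 + 4y4 >= 2
    y1, y2, y3, y4 >= 0

Solving the primal: x* = (4, 0).
  primal value c^T x* = 24.
Solving the dual: y* = (0, 0, 6, 0).
  dual value b^T y* = 24.
Strong duality: c^T x* = b^T y*. Confirmed.

24


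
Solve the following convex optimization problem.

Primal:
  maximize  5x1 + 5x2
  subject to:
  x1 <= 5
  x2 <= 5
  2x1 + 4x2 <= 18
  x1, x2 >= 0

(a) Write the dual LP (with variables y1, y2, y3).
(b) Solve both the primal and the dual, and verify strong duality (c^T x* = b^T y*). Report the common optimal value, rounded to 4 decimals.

The standard primal-dual pair for 'max c^T x s.t. A x <= b, x >= 0' is:
  Dual:  min b^T y  s.t.  A^T y >= c,  y >= 0.

So the dual LP is:
  minimize  5y1 + 5y2 + 18y3
  subject to:
    y1 + 2y3 >= 5
    y2 + 4y3 >= 5
    y1, y2, y3 >= 0

Solving the primal: x* = (5, 2).
  primal value c^T x* = 35.
Solving the dual: y* = (2.5, 0, 1.25).
  dual value b^T y* = 35.
Strong duality: c^T x* = b^T y*. Confirmed.

35


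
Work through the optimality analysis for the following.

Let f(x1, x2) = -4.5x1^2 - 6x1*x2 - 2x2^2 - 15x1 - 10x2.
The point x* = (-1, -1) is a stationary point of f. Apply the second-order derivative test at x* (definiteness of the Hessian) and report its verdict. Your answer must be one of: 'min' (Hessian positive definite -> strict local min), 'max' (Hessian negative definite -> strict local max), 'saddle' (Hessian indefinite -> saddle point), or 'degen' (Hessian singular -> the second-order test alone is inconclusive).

Compute the Hessian H = grad^2 f:
  H = [[-9, -6], [-6, -4]]
Verify stationarity: grad f(x*) = H x* + g = (0, 0).
Eigenvalues of H: -13, 0.
H has a zero eigenvalue (singular; negative semidefinite but not definite), so H is neither positive definite, negative definite, nor indefinite. The second-order test alone is inconclusive -> degen.
(Indeed, f is constant along the null direction of H through x*, so x* is not a strict local extremum.)

degen


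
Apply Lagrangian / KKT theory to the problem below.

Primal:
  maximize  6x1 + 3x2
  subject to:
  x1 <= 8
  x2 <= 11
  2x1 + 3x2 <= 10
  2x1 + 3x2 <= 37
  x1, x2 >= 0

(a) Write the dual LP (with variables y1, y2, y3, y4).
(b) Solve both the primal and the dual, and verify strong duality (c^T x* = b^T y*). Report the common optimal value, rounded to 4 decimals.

The standard primal-dual pair for 'max c^T x s.t. A x <= b, x >= 0' is:
  Dual:  min b^T y  s.t.  A^T y >= c,  y >= 0.

So the dual LP is:
  minimize  8y1 + 11y2 + 10y3 + 37y4
  subject to:
    y1 + 2y3 + 2y4 >= 6
    y2 + 3y3 + 3y4 >= 3
    y1, y2, y3, y4 >= 0

Solving the primal: x* = (5, 0).
  primal value c^T x* = 30.
Solving the dual: y* = (0, 0, 3, 0).
  dual value b^T y* = 30.
Strong duality: c^T x* = b^T y*. Confirmed.

30


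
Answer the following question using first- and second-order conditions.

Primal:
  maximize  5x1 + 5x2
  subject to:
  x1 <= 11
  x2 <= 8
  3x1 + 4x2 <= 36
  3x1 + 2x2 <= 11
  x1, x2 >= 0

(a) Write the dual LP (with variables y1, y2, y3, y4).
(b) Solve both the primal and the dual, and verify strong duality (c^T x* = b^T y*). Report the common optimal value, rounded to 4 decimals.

The standard primal-dual pair for 'max c^T x s.t. A x <= b, x >= 0' is:
  Dual:  min b^T y  s.t.  A^T y >= c,  y >= 0.

So the dual LP is:
  minimize  11y1 + 8y2 + 36y3 + 11y4
  subject to:
    y1 + 3y3 + 3y4 >= 5
    y2 + 4y3 + 2y4 >= 5
    y1, y2, y3, y4 >= 0

Solving the primal: x* = (0, 5.5).
  primal value c^T x* = 27.5.
Solving the dual: y* = (0, 0, 0, 2.5).
  dual value b^T y* = 27.5.
Strong duality: c^T x* = b^T y*. Confirmed.

27.5


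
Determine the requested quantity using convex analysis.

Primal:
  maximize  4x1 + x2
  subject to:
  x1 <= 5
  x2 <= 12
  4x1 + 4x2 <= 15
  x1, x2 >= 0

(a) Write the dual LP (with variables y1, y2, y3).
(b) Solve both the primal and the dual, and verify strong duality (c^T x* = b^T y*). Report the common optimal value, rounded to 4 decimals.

The standard primal-dual pair for 'max c^T x s.t. A x <= b, x >= 0' is:
  Dual:  min b^T y  s.t.  A^T y >= c,  y >= 0.

So the dual LP is:
  minimize  5y1 + 12y2 + 15y3
  subject to:
    y1 + 4y3 >= 4
    y2 + 4y3 >= 1
    y1, y2, y3 >= 0

Solving the primal: x* = (3.75, 0).
  primal value c^T x* = 15.
Solving the dual: y* = (0, 0, 1).
  dual value b^T y* = 15.
Strong duality: c^T x* = b^T y*. Confirmed.

15


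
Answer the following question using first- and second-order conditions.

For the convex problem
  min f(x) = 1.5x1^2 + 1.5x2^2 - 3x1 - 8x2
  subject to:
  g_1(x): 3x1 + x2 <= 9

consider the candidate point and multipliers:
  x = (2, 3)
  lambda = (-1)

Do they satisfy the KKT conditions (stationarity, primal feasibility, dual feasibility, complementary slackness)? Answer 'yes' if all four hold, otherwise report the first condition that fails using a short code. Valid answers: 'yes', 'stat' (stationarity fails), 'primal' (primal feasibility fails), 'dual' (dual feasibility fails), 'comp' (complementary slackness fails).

Gradient of f: grad f(x) = Q x + c = (3, 1)
Constraint values g_i(x) = a_i^T x - b_i:
  g_1((2, 3)) = 0
Stationarity residual: grad f(x) + sum_i lambda_i a_i = (0, 0)
  -> stationarity OK
Primal feasibility (all g_i <= 0): OK
Dual feasibility (all lambda_i >= 0): FAILS
Complementary slackness (lambda_i * g_i(x) = 0 for all i): OK

Verdict: the first failing condition is dual_feasibility -> dual.

dual


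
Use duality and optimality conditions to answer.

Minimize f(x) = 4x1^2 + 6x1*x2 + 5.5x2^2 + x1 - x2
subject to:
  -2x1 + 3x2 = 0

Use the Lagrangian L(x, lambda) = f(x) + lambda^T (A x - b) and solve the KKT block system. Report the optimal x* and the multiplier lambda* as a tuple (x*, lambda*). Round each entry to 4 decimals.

Form the Lagrangian:
  L(x, lambda) = (1/2) x^T Q x + c^T x + lambda^T (A x - b)
Stationarity (grad_x L = 0): Q x + c + A^T lambda = 0.
Primal feasibility: A x = b.

This gives the KKT block system:
  [ Q   A^T ] [ x     ]   [-c ]
  [ A    0  ] [ lambda ] = [ b ]

Solving the linear system:
  x*      = (-0.016, -0.0106)
  lambda* = (0.4043)
  f(x*)   = -0.0027

x* = (-0.016, -0.0106), lambda* = (0.4043)


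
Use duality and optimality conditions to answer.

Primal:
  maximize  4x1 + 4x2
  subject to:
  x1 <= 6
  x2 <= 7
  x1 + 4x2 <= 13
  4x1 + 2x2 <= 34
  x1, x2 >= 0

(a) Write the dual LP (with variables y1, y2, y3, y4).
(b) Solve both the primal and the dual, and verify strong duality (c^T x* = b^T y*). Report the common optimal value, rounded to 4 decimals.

The standard primal-dual pair for 'max c^T x s.t. A x <= b, x >= 0' is:
  Dual:  min b^T y  s.t.  A^T y >= c,  y >= 0.

So the dual LP is:
  minimize  6y1 + 7y2 + 13y3 + 34y4
  subject to:
    y1 + y3 + 4y4 >= 4
    y2 + 4y3 + 2y4 >= 4
    y1, y2, y3, y4 >= 0

Solving the primal: x* = (6, 1.75).
  primal value c^T x* = 31.
Solving the dual: y* = (3, 0, 1, 0).
  dual value b^T y* = 31.
Strong duality: c^T x* = b^T y*. Confirmed.

31


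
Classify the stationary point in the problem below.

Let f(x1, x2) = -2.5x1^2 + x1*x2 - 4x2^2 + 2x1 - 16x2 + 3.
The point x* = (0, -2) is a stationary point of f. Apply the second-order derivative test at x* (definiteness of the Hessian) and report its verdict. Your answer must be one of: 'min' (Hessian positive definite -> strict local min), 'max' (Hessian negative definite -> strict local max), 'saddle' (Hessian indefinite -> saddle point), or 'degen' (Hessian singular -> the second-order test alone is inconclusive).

Compute the Hessian H = grad^2 f:
  H = [[-5, 1], [1, -8]]
Verify stationarity: grad f(x*) = H x* + g = (0, 0).
Eigenvalues of H: -8.3028, -4.6972.
Both eigenvalues < 0, so H is negative definite -> x* is a strict local max.

max


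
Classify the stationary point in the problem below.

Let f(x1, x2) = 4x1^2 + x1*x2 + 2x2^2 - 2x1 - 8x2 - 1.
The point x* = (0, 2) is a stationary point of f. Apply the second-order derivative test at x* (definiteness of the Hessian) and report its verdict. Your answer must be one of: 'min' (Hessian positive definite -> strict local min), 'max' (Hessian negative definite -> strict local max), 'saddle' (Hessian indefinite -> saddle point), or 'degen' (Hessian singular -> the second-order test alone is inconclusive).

Compute the Hessian H = grad^2 f:
  H = [[8, 1], [1, 4]]
Verify stationarity: grad f(x*) = H x* + g = (0, 0).
Eigenvalues of H: 3.7639, 8.2361.
Both eigenvalues > 0, so H is positive definite -> x* is a strict local min.

min
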